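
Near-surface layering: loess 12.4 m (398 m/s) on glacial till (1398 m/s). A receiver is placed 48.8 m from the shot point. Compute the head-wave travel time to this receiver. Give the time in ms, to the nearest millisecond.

95 ms

θ_c = arcsin(V₁/V₂) = arcsin(398/1398) = 16.54°, cos θ_c = 0.9586.
Intercept time tᵢ = 2h cos θ_c / V₁ = 2·12.4·0.9586/398 = 0.05973 s.
t = x/V₂ + tᵢ = 48.8/1398 + 0.05973 = 0.09464 s.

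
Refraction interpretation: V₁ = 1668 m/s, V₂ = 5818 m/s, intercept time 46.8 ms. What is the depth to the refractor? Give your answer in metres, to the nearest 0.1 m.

h = tᵢ·V₁·V₂ / (2·√(V₂²−V₁²)).
√(V₂²−V₁²) = √(5818² − 1668²) = 5573.8 m/s.
h = 0.0468 s × 1668 × 5818 / (2 × 5573.8) = 40.74 m.

40.7 m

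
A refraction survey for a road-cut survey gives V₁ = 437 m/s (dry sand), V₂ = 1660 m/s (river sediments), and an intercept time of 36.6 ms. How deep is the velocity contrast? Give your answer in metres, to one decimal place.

8.3 m

θ_c = arcsin(437/1660) = 15.26°; cos θ_c = 0.9647.
tᵢ = 2h cos θ_c/V₁ ⇒ h = tᵢ·V₁/(2 cos θ_c) = 0.0366·437/(2·0.9647) = 8.29 m.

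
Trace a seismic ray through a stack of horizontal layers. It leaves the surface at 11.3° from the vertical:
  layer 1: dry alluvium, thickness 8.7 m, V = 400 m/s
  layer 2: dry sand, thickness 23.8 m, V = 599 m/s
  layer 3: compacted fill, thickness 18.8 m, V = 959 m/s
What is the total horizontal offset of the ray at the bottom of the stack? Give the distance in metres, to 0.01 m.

Ray parameter p = sin 11.3° / 400 m/s = 4.8987e-04 s/m.
Layer 1: θ = 11.30°; offset = 8.7·tan 11.30° = 1.7384 m.
Layer 2: sin θ = p·599 = 0.2934 → θ = 17.06°; offset = 23.8·tan 17.06° = 7.3052 m.
Layer 3: sin θ = p·959 = 0.4698 → θ = 28.02°; offset = 18.8·tan 28.02° = 10.0046 m.
Summing the layer offsets gives 19.0482 m.

19.05 m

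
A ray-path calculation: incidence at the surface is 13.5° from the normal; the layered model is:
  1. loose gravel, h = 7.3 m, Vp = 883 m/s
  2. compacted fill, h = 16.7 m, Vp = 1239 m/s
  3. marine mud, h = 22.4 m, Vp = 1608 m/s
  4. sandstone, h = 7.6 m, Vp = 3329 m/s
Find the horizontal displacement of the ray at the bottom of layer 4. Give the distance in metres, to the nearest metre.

32 m

p = sin θ₁/V₁ = sin 13.5°/883 = 2.6438e-04 s/m is conserved through the stack.
Layer 1: θ = 13.50°; offset = 7.3·tan 13.50° = 1.753 m.
Layer 2: sin θ = p·1239 = 0.3276 → θ = 19.12°; offset = 16.7·tan 19.12° = 5.790 m.
Layer 3: sin θ = p·1608 = 0.4251 → θ = 25.16°; offset = 22.4·tan 25.16° = 10.521 m.
Layer 4: sin θ = p·3329 = 0.8801 → θ = 61.66°; offset = 7.6·tan 61.66° = 14.089 m.
Total horizontal offset = 32.152 m.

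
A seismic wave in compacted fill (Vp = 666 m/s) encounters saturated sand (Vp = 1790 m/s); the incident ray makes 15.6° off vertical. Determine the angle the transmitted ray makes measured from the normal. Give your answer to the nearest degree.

Snell's law: sin θ₂ = (V₂/V₁)·sin θ₁ = (1790/666)·sin 15.6° = 0.7228.
θ₂ = sin⁻¹(0.7228) = 46.28° (from vertical).

46°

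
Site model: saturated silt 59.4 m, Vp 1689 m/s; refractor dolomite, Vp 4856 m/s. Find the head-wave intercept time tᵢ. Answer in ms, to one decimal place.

tᵢ = 2h·√(V₂²−V₁²)/(V₁V₂).
√(V₂²−V₁²) = √(4856²−1689²) = 4552.8 m/s.
tᵢ = 2·59.4·4552.8/(1689·4856) = 0.06595 s.

65.9 ms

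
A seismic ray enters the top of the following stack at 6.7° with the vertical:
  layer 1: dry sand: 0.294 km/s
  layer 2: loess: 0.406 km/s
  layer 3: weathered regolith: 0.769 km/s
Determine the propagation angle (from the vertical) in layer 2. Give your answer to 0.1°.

Snell's law across each interface conserves sin θ / V, so sin θ_2 = V_2·sin θ₁/V₁.
sin θ_2 = 0.406 × sin 6.7° / 0.294 = 0.1611.
θ_2 = 9.27° from the vertical.

9.3°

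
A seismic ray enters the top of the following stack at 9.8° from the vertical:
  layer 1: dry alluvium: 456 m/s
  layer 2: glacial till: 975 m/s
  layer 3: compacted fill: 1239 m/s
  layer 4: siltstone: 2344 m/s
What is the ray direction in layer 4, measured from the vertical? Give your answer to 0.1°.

Ray parameter p = sin 9.8° / 456 = 3.7327e-04 s/m.
sin θ_4 = p·V_4 = 3.7327e-04 × 2344 = 0.8749.
θ_4 = arcsin 0.8749 = 61.04°.

61.0°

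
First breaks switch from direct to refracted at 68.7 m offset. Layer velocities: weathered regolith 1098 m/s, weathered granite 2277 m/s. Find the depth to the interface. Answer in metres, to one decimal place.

h = (x_cross/2)·√((V₂−V₁)/(V₂+V₁)).
(V₂−V₁)/(V₂+V₁) = (2277−1098)/(2277+1098) = 0.3493; √ = 0.5910.
h = (68.7/2)·0.5910 = 20.30 m.

20.3 m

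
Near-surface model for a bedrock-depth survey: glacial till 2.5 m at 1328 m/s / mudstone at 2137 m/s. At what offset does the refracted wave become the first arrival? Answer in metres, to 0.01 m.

10.35 m

x_cross = 2h·√((V₂+V₁)/(V₂−V₁)).
(V₂+V₁)/(V₂−V₁) = (2137+1328)/(2137−1328) = 4.2831; √ = 2.0696.
x_cross = 2·2.5·2.0696 = 10.35 m.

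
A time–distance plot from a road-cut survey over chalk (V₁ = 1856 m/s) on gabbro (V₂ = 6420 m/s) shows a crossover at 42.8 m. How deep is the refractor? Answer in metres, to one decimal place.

h = (x_cross/2)·√((V₂−V₁)/(V₂+V₁)).
(V₂−V₁)/(V₂+V₁) = (6420−1856)/(6420+1856) = 0.5515; √ = 0.7426.
h = (42.8/2)·0.7426 = 15.89 m.

15.9 m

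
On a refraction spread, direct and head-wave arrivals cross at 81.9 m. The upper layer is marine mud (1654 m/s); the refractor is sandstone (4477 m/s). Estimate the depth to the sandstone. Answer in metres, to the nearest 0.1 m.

h = (x_cross/2)·√((V₂−V₁)/(V₂+V₁)).
(V₂−V₁)/(V₂+V₁) = (4477−1654)/(4477+1654) = 0.4604; √ = 0.6786.
h = (81.9/2)·0.6786 = 27.79 m.

27.8 m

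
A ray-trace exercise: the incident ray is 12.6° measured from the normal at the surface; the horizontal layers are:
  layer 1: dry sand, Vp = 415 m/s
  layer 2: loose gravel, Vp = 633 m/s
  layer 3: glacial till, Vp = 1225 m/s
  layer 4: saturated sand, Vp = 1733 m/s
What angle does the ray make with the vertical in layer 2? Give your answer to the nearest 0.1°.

Ray parameter p = sin 12.6° / 415 = 5.2565e-04 s/m.
sin θ_2 = p·V_2 = 5.2565e-04 × 633 = 0.3327.
θ_2 = 19.43° from the vertical.

19.4°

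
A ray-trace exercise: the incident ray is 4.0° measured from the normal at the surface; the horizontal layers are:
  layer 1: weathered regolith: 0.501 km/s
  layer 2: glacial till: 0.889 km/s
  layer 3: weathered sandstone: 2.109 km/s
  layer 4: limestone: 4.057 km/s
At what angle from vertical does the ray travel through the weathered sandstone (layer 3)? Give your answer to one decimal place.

Snell's law across each interface conserves sin θ / V, so sin θ_3 = V_3·sin θ₁/V₁.
sin θ_3 = 2.109 × sin 4.0° / 0.501 = 0.2936.
θ_3 = 17.08° from the vertical.

17.1°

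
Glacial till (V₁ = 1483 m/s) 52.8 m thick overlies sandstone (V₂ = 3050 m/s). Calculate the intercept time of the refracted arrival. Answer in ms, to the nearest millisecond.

62 ms

tᵢ = 2h·√(V₂²−V₁²)/(V₁V₂).
√(V₂²−V₁²) = √(3050²−1483²) = 2665.2 m/s.
tᵢ = 2·52.8·2665.2/(1483·3050) = 0.06222 s.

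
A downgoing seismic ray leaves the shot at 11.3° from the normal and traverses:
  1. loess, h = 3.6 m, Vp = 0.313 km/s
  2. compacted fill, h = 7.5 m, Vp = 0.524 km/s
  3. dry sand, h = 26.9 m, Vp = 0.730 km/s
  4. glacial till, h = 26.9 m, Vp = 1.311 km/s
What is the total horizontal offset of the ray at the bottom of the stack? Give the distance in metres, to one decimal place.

55.8 m

Ray parameter p = sin 11.3° / 0.313 km/s = 6.2603e-01 s/km.
Layer 1: θ = 11.30°; offset = 3.6·tan 11.30° = 0.719 m.
Layer 2: sin θ = p·0.524 = 0.3280 → θ = 19.15°; offset = 7.5·tan 19.15° = 2.604 m.
Layer 3: sin θ = p·0.730 = 0.4570 → θ = 27.19°; offset = 26.9·tan 27.19° = 13.821 m.
Layer 4: sin θ = p·1.311 = 0.8207 → θ = 55.16°; offset = 26.9·tan 55.16° = 38.642 m.
Σ offsets = 55.787 m.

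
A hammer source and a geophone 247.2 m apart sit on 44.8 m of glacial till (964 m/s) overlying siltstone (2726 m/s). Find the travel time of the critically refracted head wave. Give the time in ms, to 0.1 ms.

177.6 ms

θ_c = arcsin(V₁/V₂) = arcsin(964/2726) = 20.71°, cos θ_c = 0.9354.
Intercept time tᵢ = 2h cos θ_c / V₁ = 2·44.8·0.9354/964 = 0.08694 s.
t = x/V₂ + tᵢ = 247.2/2726 + 0.08694 = 0.17762 s.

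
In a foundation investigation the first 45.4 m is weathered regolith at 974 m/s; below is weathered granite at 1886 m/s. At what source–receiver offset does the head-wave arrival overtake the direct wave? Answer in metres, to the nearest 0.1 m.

x_cross = 2h·√((V₂+V₁)/(V₂−V₁)).
(V₂+V₁)/(V₂−V₁) = (1886+974)/(1886−974) = 3.1360; √ = 1.7709.
x_cross = 2·45.4·1.7709 = 160.79 m.

160.8 m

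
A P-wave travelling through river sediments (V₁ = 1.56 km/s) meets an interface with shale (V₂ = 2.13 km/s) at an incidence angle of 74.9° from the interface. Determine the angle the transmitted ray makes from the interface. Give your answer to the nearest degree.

69°

Convert to the normal: θ₁ = 90° − 74.9° = 15.1°.
sin θ₁/V₁ = sin θ₂/V₂ ⇒ sin θ₂ = 2.13·sin 15.1°/1.56 = 2.13·0.2605/1.56 = 0.3557.
θ₂ = sin⁻¹(0.3557) = 20.84° (from vertical).
From the interface: 90° − 20.84° = 69.16°.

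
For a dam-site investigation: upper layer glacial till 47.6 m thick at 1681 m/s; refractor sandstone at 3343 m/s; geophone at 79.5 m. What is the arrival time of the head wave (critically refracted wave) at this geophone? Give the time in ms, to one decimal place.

t = x/V₂ + 2h·√(V₂²−V₁²)/(V₁V₂).
√(V₂²−V₁²) = √(3343²−1681²) = 2889.6 m/s; delay term = 2·47.6·2889.6/(1681·3343) = 0.04895 s.
t = 79.5/3343 + 0.04895 = 0.07273 s.

72.7 ms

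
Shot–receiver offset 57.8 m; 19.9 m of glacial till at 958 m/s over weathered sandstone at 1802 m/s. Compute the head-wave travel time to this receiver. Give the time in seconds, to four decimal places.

θ_c = arcsin(V₁/V₂) = arcsin(958/1802) = 32.12°, cos θ_c = 0.8470.
Intercept time tᵢ = 2h cos θ_c / V₁ = 2·19.9·0.8470/958 = 0.03519 s.
t = x/V₂ + tᵢ = 57.8/1802 + 0.03519 = 0.06726 s.

0.0673 s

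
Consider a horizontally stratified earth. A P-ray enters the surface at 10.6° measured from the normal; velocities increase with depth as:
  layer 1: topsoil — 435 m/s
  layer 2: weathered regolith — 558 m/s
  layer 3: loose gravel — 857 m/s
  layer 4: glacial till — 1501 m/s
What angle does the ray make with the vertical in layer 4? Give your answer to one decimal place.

39.4°

Ray parameter p = sin 10.6° / 435 = 4.2288e-04 s/m.
sin θ_4 = p·V_4 = 4.2288e-04 × 1501 = 0.6347.
θ_4 = arcsin 0.6347 = 39.40°.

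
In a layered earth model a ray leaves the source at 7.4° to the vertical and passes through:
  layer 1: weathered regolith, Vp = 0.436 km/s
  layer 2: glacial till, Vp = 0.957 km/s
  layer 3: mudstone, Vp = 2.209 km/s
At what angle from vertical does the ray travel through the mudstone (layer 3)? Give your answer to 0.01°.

Ray parameter p = sin 7.4° / 0.436 = 2.9540e-01 s/km.
sin θ_3 = p·V_3 = 2.9540e-01 × 2.209 = 0.6525.
θ_3 = arcsin 0.6525 = 40.73°.

40.73°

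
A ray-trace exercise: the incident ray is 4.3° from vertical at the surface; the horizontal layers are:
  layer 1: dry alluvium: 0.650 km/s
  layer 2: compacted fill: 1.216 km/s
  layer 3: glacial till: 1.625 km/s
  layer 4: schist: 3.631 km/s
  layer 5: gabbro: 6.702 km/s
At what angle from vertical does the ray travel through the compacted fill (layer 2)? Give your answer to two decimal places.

Snell's law across each interface conserves sin θ / V, so sin θ_2 = V_2·sin θ₁/V₁.
sin θ_2 = 1.216 × sin 4.3° / 0.650 = 0.1403.
θ_2 = arcsin 0.1403 = 8.06°.

8.06°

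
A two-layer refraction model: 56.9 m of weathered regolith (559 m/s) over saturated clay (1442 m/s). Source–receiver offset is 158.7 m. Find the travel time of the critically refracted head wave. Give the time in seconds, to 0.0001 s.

θ_c = arcsin(V₁/V₂) = arcsin(559/1442) = 22.81°, cos θ_c = 0.9218.
Intercept time tᵢ = 2h cos θ_c / V₁ = 2·56.9·0.9218/559 = 0.18766 s.
t = x/V₂ + tᵢ = 158.7/1442 + 0.18766 = 0.29771 s.

0.2977 s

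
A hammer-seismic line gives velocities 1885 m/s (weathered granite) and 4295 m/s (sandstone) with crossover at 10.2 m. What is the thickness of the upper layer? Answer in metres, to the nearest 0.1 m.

h = (x_cross/2)·√((V₂−V₁)/(V₂+V₁)).
(V₂−V₁)/(V₂+V₁) = (4295−1885)/(4295+1885) = 0.3900; √ = 0.6245.
h = (10.2/2)·0.6245 = 3.18 m.

3.2 m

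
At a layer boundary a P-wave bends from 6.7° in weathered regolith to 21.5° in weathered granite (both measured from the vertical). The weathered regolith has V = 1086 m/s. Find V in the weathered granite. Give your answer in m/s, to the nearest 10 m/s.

Snell's law: sin 6.7°/V₁ = sin 21.5°/V₂.
V₂ = V₁·sin 21.5°/sin 6.7° = 1086 × 3.1413 = 3411.48 m/s.

3410 m/s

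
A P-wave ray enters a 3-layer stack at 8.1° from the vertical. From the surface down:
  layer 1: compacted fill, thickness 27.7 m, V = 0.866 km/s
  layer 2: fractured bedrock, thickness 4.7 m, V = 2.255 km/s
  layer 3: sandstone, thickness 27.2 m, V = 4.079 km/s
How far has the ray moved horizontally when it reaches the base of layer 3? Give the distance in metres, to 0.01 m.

29.93 m

Apply Snell's law at each interface; in layer i the horizontal offset is hᵢ·tan θᵢ.
Layer 1: θ = 8.10°; offset = 27.7·tan 8.10° = 3.9423 m.
Layer 2: sin θ = 2.255·sin 8.1°/0.866 = 0.3669, θ = 21.52°; offset = 4.7·tan 21.52° = 1.8537 m.
Layer 3: sin θ = 4.079·sin 8.1°/0.866 = 0.6637, θ = 41.58°; offset = 27.2·tan 41.58° = 24.1325 m.
Total horizontal offset = 29.9285 m.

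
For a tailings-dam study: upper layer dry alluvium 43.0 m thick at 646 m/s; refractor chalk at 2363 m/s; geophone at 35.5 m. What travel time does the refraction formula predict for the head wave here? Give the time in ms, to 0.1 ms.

143.1 ms

θ_c = arcsin(V₁/V₂) = arcsin(646/2363) = 15.87°, cos θ_c = 0.9619.
Intercept time tᵢ = 2h cos θ_c / V₁ = 2·43.0·0.9619/646 = 0.12806 s.
t = x/V₂ + tᵢ = 35.5/2363 + 0.12806 = 0.14308 s.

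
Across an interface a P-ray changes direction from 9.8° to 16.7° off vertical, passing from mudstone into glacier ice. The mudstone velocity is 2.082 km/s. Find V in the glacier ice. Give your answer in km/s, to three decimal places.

Snell's law: sin 9.8°/V₁ = sin 16.7°/V₂.
V₂ = V₁·sin 16.7°/sin 9.8° = 2.082 × 1.6883 = 3.515 km/s.

3.515 km/s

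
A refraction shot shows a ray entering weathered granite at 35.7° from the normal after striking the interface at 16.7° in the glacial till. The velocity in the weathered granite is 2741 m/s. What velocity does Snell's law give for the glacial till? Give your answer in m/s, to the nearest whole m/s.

1350 m/s

sin 16.7° = 0.2874; sin 35.7° = 0.5835.
V₁ = V₂·(sin θ₁/sin θ₂) = 2741·(0.2874/0.5835) = 1349.79 m/s.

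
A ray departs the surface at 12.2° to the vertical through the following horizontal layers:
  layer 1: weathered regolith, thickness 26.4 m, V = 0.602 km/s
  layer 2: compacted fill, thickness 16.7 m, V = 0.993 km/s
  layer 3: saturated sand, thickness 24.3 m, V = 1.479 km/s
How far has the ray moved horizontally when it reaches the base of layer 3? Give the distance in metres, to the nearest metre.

27 m

Apply Snell's law at each interface; in layer i the horizontal offset is hᵢ·tan θᵢ.
Layer 1: θ = 12.20°; offset = 26.4·tan 12.20° = 5.708 m.
Layer 2: sin θ = 0.993·sin 12.2°/0.602 = 0.3486, θ = 20.40°; offset = 16.7·tan 20.40° = 6.211 m.
Layer 3: sin θ = 1.479·sin 12.2°/0.602 = 0.5192, θ = 31.28°; offset = 24.3·tan 31.28° = 14.762 m.
Σ offsets = 26.680 m.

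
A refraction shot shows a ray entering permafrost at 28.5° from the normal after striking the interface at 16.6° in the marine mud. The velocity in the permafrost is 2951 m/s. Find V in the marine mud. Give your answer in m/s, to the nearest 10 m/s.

1770 m/s

Snell's law: sin 16.6°/V₁ = sin 28.5°/V₂.
V₁ = V₂·sin 16.6°/sin 28.5° = 2951 × 0.5987 = 1766.85 m/s.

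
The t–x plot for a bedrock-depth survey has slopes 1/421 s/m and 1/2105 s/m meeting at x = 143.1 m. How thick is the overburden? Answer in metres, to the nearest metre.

58 m

h = (x_cross/2)·√((V₂−V₁)/(V₂+V₁)).
(V₂−V₁)/(V₂+V₁) = (2105−421)/(2105+421) = 0.6667; √ = 0.8165.
h = (143.1/2)·0.8165 = 58.42 m.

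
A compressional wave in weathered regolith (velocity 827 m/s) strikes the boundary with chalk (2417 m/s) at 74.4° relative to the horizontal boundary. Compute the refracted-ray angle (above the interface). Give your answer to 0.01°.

Convert to the normal: θ₁ = 90° − 74.4° = 15.6°.
Snell's law: sin θ₂ = (V₂/V₁)·sin θ₁ = (2417/827)·sin 15.6° = 0.7859.
θ₂ = arcsin 0.7859 = 51.81° from the normal.
From the interface: 90° − 51.81° = 38.19°.

38.19°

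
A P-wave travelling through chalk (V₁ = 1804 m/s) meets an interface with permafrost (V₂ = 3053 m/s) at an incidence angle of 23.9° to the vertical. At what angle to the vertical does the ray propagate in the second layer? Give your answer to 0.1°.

Snell's law: sin θ₂ = (V₂/V₁)·sin θ₁ = (3053/1804)·sin 23.9° = 0.6856.
θ₂ = arcsin 0.6856 = 43.29° from the normal.

43.3°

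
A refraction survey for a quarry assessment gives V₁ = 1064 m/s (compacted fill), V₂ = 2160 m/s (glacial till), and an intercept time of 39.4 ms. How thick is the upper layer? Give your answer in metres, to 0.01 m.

24.09 m

h = tᵢ·V₁·V₂ / (2·√(V₂²−V₁²)).
√(V₂²−V₁²) = √(2160² − 1064²) = 1879.8 m/s.
h = 0.0394 s × 1064 × 2160 / (2 × 1879.8) = 24.09 m.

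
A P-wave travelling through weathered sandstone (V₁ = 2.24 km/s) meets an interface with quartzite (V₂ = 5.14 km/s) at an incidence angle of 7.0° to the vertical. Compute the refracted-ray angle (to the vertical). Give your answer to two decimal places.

16.24°

Snell's law: sin θ₂ = (V₂/V₁)·sin θ₁ = (5.14/2.24)·sin 7.0° = 0.2796.
θ₂ = sin⁻¹(0.2796) = 16.24° (from vertical).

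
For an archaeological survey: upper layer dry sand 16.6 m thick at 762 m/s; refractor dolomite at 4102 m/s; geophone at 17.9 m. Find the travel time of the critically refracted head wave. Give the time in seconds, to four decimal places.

θ_c = arcsin(V₁/V₂) = arcsin(762/4102) = 10.71°, cos θ_c = 0.9826.
Intercept time tᵢ = 2h cos θ_c / V₁ = 2·16.6·0.9826/762 = 0.04281 s.
t = x/V₂ + tᵢ = 17.9/4102 + 0.04281 = 0.04717 s.

0.0472 s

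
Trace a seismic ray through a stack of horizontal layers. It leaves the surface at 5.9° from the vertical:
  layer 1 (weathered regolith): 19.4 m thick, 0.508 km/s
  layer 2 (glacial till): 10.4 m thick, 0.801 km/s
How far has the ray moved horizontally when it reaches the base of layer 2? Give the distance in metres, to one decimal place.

p = sin θ₁/V₁ = sin 5.9°/0.508 = 2.0235e-01 s/km is conserved through the stack.
Layer 1: θ = 5.90°; offset = 19.4·tan 5.90° = 2.005 m.
Layer 2: sin θ = p·0.801 = 0.1621 → θ = 9.33°; offset = 10.4·tan 9.33° = 1.708 m.
Total horizontal offset = 3.713 m.

3.7 m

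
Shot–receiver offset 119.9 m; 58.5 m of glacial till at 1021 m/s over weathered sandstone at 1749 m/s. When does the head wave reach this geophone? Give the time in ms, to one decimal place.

θ_c = arcsin(V₁/V₂) = arcsin(1021/1749) = 35.72°, cos θ_c = 0.8119.
Intercept time tᵢ = 2h cos θ_c / V₁ = 2·58.5·0.8119/1021 = 0.09304 s.
t = x/V₂ + tᵢ = 119.9/1749 + 0.09304 = 0.16159 s.

161.6 ms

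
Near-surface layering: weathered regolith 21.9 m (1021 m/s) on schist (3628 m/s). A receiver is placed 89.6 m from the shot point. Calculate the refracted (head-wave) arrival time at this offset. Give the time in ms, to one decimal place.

65.9 ms

t = x/V₂ + 2h·√(V₂²−V₁²)/(V₁V₂).
√(V₂²−V₁²) = √(3628²−1021²) = 3481.4 m/s; delay term = 2·21.9·3481.4/(1021·3628) = 0.04117 s.
t = 89.6/3628 + 0.04117 = 0.06586 s.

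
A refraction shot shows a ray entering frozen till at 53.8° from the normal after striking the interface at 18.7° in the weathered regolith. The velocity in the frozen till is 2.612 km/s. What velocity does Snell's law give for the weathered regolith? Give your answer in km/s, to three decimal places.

sin 18.7° = 0.3206; sin 53.8° = 0.8070.
V₁ = V₂·(sin θ₁/sin θ₂) = 2.612·(0.3206/0.8070) = 1.038 km/s.

1.038 km/s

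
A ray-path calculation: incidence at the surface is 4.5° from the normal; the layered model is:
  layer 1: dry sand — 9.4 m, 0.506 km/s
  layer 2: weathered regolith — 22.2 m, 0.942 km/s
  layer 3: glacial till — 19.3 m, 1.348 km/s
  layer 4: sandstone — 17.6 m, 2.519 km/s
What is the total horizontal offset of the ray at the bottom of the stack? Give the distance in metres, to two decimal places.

15.61 m

Apply Snell's law at each interface; in layer i the horizontal offset is hᵢ·tan θᵢ.
Layer 1: θ = 4.50°; offset = 9.4·tan 4.50° = 0.7398 m.
Layer 2: sin θ = 0.942·sin 4.5°/0.506 = 0.1461, θ = 8.40°; offset = 22.2·tan 8.40° = 3.2778 m.
Layer 3: sin θ = 1.348·sin 4.5°/0.506 = 0.2090, θ = 12.06°; offset = 19.3·tan 12.06° = 4.1252 m.
Layer 4: sin θ = 2.519·sin 4.5°/0.506 = 0.3906, θ = 22.99°; offset = 17.6·tan 22.99° = 7.4676 m.
Summing the layer offsets gives 15.6103 m.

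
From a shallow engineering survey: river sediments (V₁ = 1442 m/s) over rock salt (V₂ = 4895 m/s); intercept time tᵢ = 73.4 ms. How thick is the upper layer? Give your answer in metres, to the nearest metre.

θ_c = arcsin(1442/4895) = 17.13°; cos θ_c = 0.9556.
tᵢ = 2h cos θ_c/V₁ ⇒ h = tᵢ·V₁/(2 cos θ_c) = 0.0734·1442/(2·0.9556) = 55.38 m.

55 m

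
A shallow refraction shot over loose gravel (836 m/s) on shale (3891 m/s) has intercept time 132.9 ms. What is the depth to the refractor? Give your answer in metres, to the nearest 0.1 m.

h = tᵢ·V₁·V₂ / (2·√(V₂²−V₁²)).
√(V₂²−V₁²) = √(3891² − 836²) = 3800.1 m/s.
h = 0.1329 s × 836 × 3891 / (2 × 3800.1) = 56.88 m.

56.9 m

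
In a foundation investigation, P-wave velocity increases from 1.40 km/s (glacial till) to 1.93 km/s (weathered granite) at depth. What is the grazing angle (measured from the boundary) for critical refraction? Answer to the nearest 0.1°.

43.5°

At critical incidence the refracted ray runs along the interface (θ₂ = 90°), so sin θ_c = V₁/V₂.
θ_c = arcsin(1.40/1.93) = arcsin 0.7254 = 46.50°.
Measured from the interface: 90° − 46.50° = 43.50°.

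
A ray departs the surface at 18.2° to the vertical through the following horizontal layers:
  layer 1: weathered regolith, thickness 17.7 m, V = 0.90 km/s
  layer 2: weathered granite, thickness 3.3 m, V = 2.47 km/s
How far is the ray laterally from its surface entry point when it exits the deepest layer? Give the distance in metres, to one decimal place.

11.3 m

Ray parameter p = sin 18.2° / 0.90 km/s = 3.4704e-01 s/km.
Layer 1: θ = 18.20°; offset = 17.7·tan 18.20° = 5.819 m.
Layer 2: sin θ = p·2.47 = 0.8572 → θ = 59.00°; offset = 3.3·tan 59.00° = 5.493 m.
Total horizontal offset = 11.312 m.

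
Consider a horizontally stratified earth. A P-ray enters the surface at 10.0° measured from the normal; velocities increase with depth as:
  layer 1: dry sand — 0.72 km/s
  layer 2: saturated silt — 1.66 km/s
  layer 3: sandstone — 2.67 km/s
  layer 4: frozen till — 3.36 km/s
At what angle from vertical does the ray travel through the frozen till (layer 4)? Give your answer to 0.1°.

Snell's law across each interface conserves sin θ / V, so sin θ_4 = V_4·sin θ₁/V₁.
sin θ_4 = 3.36 × sin 10.0° / 0.72 = 0.8104.
θ_4 = 54.13° from the vertical.

54.1°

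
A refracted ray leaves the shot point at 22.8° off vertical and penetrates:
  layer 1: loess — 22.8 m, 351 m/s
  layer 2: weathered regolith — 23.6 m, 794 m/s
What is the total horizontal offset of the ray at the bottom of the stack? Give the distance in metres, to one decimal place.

52.6 m

Apply Snell's law at each interface; in layer i the horizontal offset is hᵢ·tan θᵢ.
Layer 1: θ = 22.80°; offset = 22.8·tan 22.80° = 9.584 m.
Layer 2: sin θ = 794·sin 22.8°/351 = 0.8766, θ = 61.24°; offset = 23.6·tan 61.24° = 42.991 m.
Total horizontal offset = 52.575 m.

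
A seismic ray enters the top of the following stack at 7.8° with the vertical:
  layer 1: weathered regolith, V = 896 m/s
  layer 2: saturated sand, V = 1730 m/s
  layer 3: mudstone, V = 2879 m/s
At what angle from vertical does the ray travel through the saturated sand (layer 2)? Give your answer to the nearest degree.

Snell's law across each interface conserves sin θ / V, so sin θ_2 = V_2·sin θ₁/V₁.
sin θ_2 = 1730 × sin 7.8° / 896 = 0.2620.
θ_2 = arcsin 0.2620 = 15.19°.

15°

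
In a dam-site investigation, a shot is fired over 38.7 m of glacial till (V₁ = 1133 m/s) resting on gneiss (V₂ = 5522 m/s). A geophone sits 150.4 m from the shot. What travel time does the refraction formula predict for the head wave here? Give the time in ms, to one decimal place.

94.1 ms

θ_c = arcsin(V₁/V₂) = arcsin(1133/5522) = 11.84°, cos θ_c = 0.9787.
Intercept time tᵢ = 2h cos θ_c / V₁ = 2·38.7·0.9787/1133 = 0.06686 s.
t = x/V₂ + tᵢ = 150.4/5522 + 0.06686 = 0.09410 s.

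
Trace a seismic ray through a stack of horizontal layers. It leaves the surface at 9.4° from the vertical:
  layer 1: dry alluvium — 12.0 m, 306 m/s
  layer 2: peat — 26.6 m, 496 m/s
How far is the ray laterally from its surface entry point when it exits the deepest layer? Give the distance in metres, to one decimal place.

9.3 m

Apply Snell's law at each interface; in layer i the horizontal offset is hᵢ·tan θᵢ.
Layer 1: θ = 9.40°; offset = 12.0·tan 9.40° = 1.987 m.
Layer 2: sin θ = 496·sin 9.4°/306 = 0.2647, θ = 15.35°; offset = 26.6·tan 15.35° = 7.303 m.
Σ offsets = 9.289 m.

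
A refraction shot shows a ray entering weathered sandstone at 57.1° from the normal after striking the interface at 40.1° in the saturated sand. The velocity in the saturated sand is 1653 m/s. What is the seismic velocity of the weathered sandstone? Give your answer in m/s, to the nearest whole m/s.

2155 m/s

sin 40.1° = 0.6441; sin 57.1° = 0.8396.
V₂ = V₁·(sin θ₂/sin θ₁) = 1653·(0.8396/0.6441) = 2154.70 m/s.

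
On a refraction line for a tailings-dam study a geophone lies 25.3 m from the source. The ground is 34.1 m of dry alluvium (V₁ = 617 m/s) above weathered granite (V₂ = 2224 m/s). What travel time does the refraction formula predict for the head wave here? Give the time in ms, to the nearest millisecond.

θ_c = arcsin(V₁/V₂) = arcsin(617/2224) = 16.11°, cos θ_c = 0.9607.
Intercept time tᵢ = 2h cos θ_c / V₁ = 2·34.1·0.9607/617 = 0.10620 s.
t = x/V₂ + tᵢ = 25.3/2224 + 0.10620 = 0.11757 s.

118 ms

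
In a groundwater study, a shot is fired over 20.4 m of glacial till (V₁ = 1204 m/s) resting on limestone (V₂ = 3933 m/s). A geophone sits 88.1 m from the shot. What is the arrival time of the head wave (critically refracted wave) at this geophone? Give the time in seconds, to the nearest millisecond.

θ_c = arcsin(V₁/V₂) = arcsin(1204/3933) = 17.83°, cos θ_c = 0.9520.
Intercept time tᵢ = 2h cos θ_c / V₁ = 2·20.4·0.9520/1204 = 0.03226 s.
t = x/V₂ + tᵢ = 88.1/3933 + 0.03226 = 0.05466 s.

0.055 s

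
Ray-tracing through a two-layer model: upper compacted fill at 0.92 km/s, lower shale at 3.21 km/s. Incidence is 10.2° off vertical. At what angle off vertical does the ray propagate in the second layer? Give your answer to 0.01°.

sin θ₁/V₁ = sin θ₂/V₂ ⇒ sin θ₂ = 3.21·sin 10.2°/0.92 = 3.21·0.1771/0.92 = 0.6179.
θ₂ = arcsin 0.6179 = 38.16° from the normal.

38.16°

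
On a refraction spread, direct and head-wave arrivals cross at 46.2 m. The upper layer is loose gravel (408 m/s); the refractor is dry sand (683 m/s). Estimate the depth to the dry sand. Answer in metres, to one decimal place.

11.6 m

x_cross = 2h·√((V₂+V₁)/(V₂−V₁)) → h = x_cross / (2·√((V₂+V₁)/(V₂−V₁))).
√((V₂+V₁)/(V₂−V₁)) = √((683+408)/(683−408)) = 1.9918.
h = 46.2 / (2·1.9918) = 11.60 m.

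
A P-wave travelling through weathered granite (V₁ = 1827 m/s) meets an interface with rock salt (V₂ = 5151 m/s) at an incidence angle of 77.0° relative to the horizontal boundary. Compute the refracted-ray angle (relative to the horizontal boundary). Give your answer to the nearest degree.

Convert to the normal: θ₁ = 90° − 77.0° = 13.0°.
Snell's law: sin θ₂ = (V₂/V₁)·sin θ₁ = (5151/1827)·sin 13.0° = 0.6342.
θ₂ = arcsin 0.6342 = 39.36° from the normal.
From the interface: 90° − 39.36° = 50.64°.

51°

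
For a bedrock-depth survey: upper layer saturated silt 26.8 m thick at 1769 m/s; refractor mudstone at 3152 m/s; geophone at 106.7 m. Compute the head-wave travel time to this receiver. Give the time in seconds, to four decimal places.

θ_c = arcsin(V₁/V₂) = arcsin(1769/3152) = 34.14°, cos θ_c = 0.8277.
Intercept time tᵢ = 2h cos θ_c / V₁ = 2·26.8·0.8277/1769 = 0.02508 s.
t = x/V₂ + tᵢ = 106.7/3152 + 0.02508 = 0.05893 s.

0.0589 s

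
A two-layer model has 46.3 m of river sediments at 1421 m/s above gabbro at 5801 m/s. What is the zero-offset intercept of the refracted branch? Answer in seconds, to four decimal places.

0.0632 s

tᵢ = 2h·√(V₂²−V₁²)/(V₁V₂).
√(V₂²−V₁²) = √(5801²−1421²) = 5624.3 m/s.
tᵢ = 2·46.3·5624.3/(1421·5801) = 0.06318 s.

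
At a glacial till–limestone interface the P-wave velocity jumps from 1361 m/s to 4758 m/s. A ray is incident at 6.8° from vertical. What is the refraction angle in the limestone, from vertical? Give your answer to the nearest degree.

24°

Snell's law: sin θ₂ = (V₂/V₁)·sin θ₁ = (4758/1361)·sin 6.8° = 0.4139.
θ₂ = arcsin 0.4139 = 24.45° from the normal.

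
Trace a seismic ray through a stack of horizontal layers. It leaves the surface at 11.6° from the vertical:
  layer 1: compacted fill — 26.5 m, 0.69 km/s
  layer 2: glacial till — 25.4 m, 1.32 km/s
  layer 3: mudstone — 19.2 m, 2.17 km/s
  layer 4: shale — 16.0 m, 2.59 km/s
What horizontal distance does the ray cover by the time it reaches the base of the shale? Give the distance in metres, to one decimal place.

50.1 m

Ray parameter p = sin 11.6° / 0.69 km/s = 2.9142e-01 s/km.
Layer 1: θ = 11.60°; offset = 26.5·tan 11.60° = 5.440 m.
Layer 2: sin θ = p·1.32 = 0.3847 → θ = 22.62°; offset = 25.4·tan 22.62° = 10.585 m.
Layer 3: sin θ = p·2.17 = 0.6324 → θ = 39.23°; offset = 19.2·tan 39.23° = 15.673 m.
Layer 4: sin θ = p·2.59 = 0.7548 → θ = 49.01°; offset = 16.0·tan 49.01° = 18.409 m.
Total horizontal offset = 50.108 m.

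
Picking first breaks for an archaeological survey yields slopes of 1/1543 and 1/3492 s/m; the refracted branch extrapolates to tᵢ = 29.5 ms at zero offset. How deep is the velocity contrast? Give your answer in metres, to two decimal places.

25.37 m

h = tᵢ·V₁·V₂ / (2·√(V₂²−V₁²)).
√(V₂²−V₁²) = √(3492² − 1543²) = 3132.6 m/s.
h = 0.0295 s × 1543 × 3492 / (2 × 3132.6) = 25.37 m.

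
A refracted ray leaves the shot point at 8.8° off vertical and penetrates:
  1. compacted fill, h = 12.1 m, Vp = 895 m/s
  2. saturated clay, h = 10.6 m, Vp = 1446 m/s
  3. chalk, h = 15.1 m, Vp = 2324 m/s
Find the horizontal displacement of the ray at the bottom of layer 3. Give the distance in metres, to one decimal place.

11.1 m

Apply Snell's law at each interface; in layer i the horizontal offset is hᵢ·tan θᵢ.
Layer 1: θ = 8.80°; offset = 12.1·tan 8.80° = 1.873 m.
Layer 2: sin θ = 1446·sin 8.8°/895 = 0.2472, θ = 14.31°; offset = 10.6·tan 14.31° = 2.704 m.
Layer 3: sin θ = 2324·sin 8.8°/895 = 0.3973, θ = 23.41°; offset = 15.1·tan 23.41° = 6.536 m.
Σ offsets = 11.113 m.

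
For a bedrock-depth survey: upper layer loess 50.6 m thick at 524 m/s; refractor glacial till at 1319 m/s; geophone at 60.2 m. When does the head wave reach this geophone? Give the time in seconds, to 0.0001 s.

t = x/V₂ + 2h·√(V₂²−V₁²)/(V₁V₂).
√(V₂²−V₁²) = √(1319²−524²) = 1210.4 m/s; delay term = 2·50.6·1210.4/(524·1319) = 0.17724 s.
t = 60.2/1319 + 0.17724 = 0.22288 s.

0.2229 s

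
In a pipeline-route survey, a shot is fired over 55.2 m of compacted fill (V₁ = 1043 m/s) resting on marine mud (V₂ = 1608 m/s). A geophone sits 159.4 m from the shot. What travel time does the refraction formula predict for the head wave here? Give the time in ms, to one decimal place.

179.7 ms

t = x/V₂ + 2h·√(V₂²−V₁²)/(V₁V₂).
√(V₂²−V₁²) = √(1608²−1043²) = 1223.9 m/s; delay term = 2·55.2·1223.9/(1043·1608) = 0.08056 s.
t = 159.4/1608 + 0.08056 = 0.17969 s.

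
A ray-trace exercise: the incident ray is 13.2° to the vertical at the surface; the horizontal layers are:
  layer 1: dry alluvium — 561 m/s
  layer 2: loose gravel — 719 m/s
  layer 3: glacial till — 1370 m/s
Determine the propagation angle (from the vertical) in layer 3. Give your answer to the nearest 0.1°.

33.9°

Ray parameter p = sin 13.2° / 561 = 4.0704e-04 s/m.
sin θ_3 = p·V_3 = 4.0704e-04 × 1370 = 0.5576.
θ_3 = 33.89° from the vertical.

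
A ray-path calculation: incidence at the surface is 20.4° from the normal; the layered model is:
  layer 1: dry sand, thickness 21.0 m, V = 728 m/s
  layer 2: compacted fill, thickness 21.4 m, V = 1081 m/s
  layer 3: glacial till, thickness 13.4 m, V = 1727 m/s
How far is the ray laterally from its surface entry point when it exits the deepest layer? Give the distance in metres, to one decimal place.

Ray parameter p = sin 20.4° / 728 m/s = 4.7881e-04 s/m.
Layer 1: θ = 20.40°; offset = 21.0·tan 20.40° = 7.810 m.
Layer 2: sin θ = p·1081 = 0.5176 → θ = 31.17°; offset = 21.4·tan 31.17° = 12.945 m.
Layer 3: sin θ = p·1727 = 0.8269 → θ = 55.78°; offset = 13.4·tan 55.78° = 19.704 m.
Total horizontal offset = 40.459 m.

40.5 m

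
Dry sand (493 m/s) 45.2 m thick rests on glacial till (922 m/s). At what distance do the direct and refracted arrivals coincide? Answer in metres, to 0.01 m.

x_cross = 2h·√((V₂+V₁)/(V₂−V₁)).
(V₂+V₁)/(V₂−V₁) = (922+493)/(922−493) = 3.2984; √ = 1.8161.
x_cross = 2·45.2·1.8161 = 164.18 m.

164.18 m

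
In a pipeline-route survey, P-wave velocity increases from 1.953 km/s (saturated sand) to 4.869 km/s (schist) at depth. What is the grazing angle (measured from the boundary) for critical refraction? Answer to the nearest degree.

66°

At critical incidence the refracted ray runs along the interface (θ₂ = 90°), so sin θ_c = V₁/V₂.
θ_c = arcsin(1.953/4.869) = arcsin 0.4011 = 23.65°.
Measured from the interface: 90° − 23.65° = 66.35°.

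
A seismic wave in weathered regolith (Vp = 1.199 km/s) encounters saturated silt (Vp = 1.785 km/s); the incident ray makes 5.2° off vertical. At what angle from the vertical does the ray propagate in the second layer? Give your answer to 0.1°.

7.8°

Snell's law: sin θ₂ = (V₂/V₁)·sin θ₁ = (1.785/1.199)·sin 5.2° = 0.1349.
θ₂ = arcsin 0.1349 = 7.75° from the normal.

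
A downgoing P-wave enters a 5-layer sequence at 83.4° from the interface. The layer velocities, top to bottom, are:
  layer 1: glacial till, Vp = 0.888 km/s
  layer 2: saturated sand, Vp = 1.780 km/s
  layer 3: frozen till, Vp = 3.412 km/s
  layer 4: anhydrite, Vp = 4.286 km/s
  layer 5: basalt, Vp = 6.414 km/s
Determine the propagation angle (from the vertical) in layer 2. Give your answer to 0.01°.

13.32°

From the normal: θ₁ = 90° − 83.4° = 6.6°.
Ray parameter p = sin 6.6° / 0.888 = 1.2943e-01 s/km.
sin θ_2 = p·V_2 = 1.2943e-01 × 1.780 = 0.2304.
θ_2 = 13.32° from the vertical.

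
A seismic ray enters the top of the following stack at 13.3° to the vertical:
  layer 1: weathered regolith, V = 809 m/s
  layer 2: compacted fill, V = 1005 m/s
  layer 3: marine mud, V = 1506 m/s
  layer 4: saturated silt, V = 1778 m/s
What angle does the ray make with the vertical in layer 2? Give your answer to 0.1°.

Ray parameter p = sin 13.3° / 809 = 2.8436e-04 s/m.
sin θ_2 = p·V_2 = 2.8436e-04 × 1005 = 0.2858.
θ_2 = 16.61° from the vertical.

16.6°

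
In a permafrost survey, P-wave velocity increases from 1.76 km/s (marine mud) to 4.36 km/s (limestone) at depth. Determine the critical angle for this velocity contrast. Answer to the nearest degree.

24°

At critical incidence the refracted ray runs along the interface (θ₂ = 90°), so sin θ_c = V₁/V₂.
θ_c = arcsin(1.76/4.36) = arcsin 0.4037 = 23.81°.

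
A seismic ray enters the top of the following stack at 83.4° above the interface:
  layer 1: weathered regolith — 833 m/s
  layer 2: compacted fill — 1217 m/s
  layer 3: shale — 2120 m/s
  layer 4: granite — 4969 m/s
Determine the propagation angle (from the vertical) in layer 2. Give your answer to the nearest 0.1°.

From the normal: θ₁ = 90° − 83.4° = 6.6°.
Ray parameter p = sin 6.6° / 833 = 1.3798e-04 s/m.
sin θ_2 = p·V_2 = 1.3798e-04 × 1217 = 0.1679.
θ_2 = 9.67° from the vertical.

9.7°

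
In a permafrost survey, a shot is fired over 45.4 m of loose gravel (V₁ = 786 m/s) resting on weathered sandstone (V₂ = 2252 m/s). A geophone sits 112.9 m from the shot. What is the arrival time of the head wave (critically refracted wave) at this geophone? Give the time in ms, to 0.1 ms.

158.4 ms

t = x/V₂ + 2h·√(V₂²−V₁²)/(V₁V₂).
√(V₂²−V₁²) = √(2252²−786²) = 2110.4 m/s; delay term = 2·45.4·2110.4/(786·2252) = 0.10826 s.
t = 112.9/2252 + 0.10826 = 0.15839 s.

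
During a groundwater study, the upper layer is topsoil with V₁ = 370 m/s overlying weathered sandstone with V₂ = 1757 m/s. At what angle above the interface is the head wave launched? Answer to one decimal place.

At critical incidence the refracted ray runs along the interface (θ₂ = 90°), so sin θ_c = V₁/V₂.
θ_c = arcsin(370/1757) = arcsin 0.2106 = 12.16°.
Measured from the interface: 90° − 12.16° = 77.84°.

77.8°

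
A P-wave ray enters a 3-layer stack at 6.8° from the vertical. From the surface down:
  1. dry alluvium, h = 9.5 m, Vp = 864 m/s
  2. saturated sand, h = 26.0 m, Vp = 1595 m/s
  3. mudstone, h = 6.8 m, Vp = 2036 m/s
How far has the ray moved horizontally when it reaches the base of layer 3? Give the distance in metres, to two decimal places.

8.93 m

Apply Snell's law at each interface; in layer i the horizontal offset is hᵢ·tan θᵢ.
Layer 1: θ = 6.80°; offset = 9.5·tan 6.80° = 1.1328 m.
Layer 2: sin θ = 1595·sin 6.8°/864 = 0.2186, θ = 12.63°; offset = 26.0·tan 12.63° = 5.8239 m.
Layer 3: sin θ = 2036·sin 6.8°/864 = 0.2790, θ = 16.20°; offset = 6.8·tan 16.20° = 1.9758 m.
Total horizontal offset = 8.9325 m.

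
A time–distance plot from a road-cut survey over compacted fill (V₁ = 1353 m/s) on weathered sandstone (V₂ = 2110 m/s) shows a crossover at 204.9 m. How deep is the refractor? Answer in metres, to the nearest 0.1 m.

x_cross = 2h·√((V₂+V₁)/(V₂−V₁)) → h = x_cross / (2·√((V₂+V₁)/(V₂−V₁))).
√((V₂+V₁)/(V₂−V₁)) = √((2110+1353)/(2110−1353)) = 2.1388.
h = 204.9 / (2·2.1388) = 47.90 m.

47.9 m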